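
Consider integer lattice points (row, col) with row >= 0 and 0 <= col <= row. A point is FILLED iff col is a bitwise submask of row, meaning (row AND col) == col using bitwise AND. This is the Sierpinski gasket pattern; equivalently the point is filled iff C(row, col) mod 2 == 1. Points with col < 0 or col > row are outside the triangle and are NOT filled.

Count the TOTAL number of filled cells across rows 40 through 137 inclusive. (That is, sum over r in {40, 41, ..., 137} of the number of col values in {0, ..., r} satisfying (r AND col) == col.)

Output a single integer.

r40=101000 pc2: +4 =4
r41=101001 pc3: +8 =12
r42=101010 pc3: +8 =20
r43=101011 pc4: +16 =36
r44=101100 pc3: +8 =44
r45=101101 pc4: +16 =60
r46=101110 pc4: +16 =76
r47=101111 pc5: +32 =108
r48=110000 pc2: +4 =112
r49=110001 pc3: +8 =120
r50=110010 pc3: +8 =128
r51=110011 pc4: +16 =144
r52=110100 pc3: +8 =152
r53=110101 pc4: +16 =168
r54=110110 pc4: +16 =184
r55=110111 pc5: +32 =216
r56=111000 pc3: +8 =224
r57=111001 pc4: +16 =240
r58=111010 pc4: +16 =256
r59=111011 pc5: +32 =288
r60=111100 pc4: +16 =304
r61=111101 pc5: +32 =336
r62=111110 pc5: +32 =368
r63=111111 pc6: +64 =432
r64=1000000 pc1: +2 =434
r65=1000001 pc2: +4 =438
r66=1000010 pc2: +4 =442
r67=1000011 pc3: +8 =450
r68=1000100 pc2: +4 =454
r69=1000101 pc3: +8 =462
r70=1000110 pc3: +8 =470
r71=1000111 pc4: +16 =486
r72=1001000 pc2: +4 =490
r73=1001001 pc3: +8 =498
r74=1001010 pc3: +8 =506
r75=1001011 pc4: +16 =522
r76=1001100 pc3: +8 =530
r77=1001101 pc4: +16 =546
r78=1001110 pc4: +16 =562
r79=1001111 pc5: +32 =594
r80=1010000 pc2: +4 =598
r81=1010001 pc3: +8 =606
r82=1010010 pc3: +8 =614
r83=1010011 pc4: +16 =630
r84=1010100 pc3: +8 =638
r85=1010101 pc4: +16 =654
r86=1010110 pc4: +16 =670
r87=1010111 pc5: +32 =702
r88=1011000 pc3: +8 =710
r89=1011001 pc4: +16 =726
r90=1011010 pc4: +16 =742
r91=1011011 pc5: +32 =774
r92=1011100 pc4: +16 =790
r93=1011101 pc5: +32 =822
r94=1011110 pc5: +32 =854
r95=1011111 pc6: +64 =918
r96=1100000 pc2: +4 =922
r97=1100001 pc3: +8 =930
r98=1100010 pc3: +8 =938
r99=1100011 pc4: +16 =954
r100=1100100 pc3: +8 =962
r101=1100101 pc4: +16 =978
r102=1100110 pc4: +16 =994
r103=1100111 pc5: +32 =1026
r104=1101000 pc3: +8 =1034
r105=1101001 pc4: +16 =1050
r106=1101010 pc4: +16 =1066
r107=1101011 pc5: +32 =1098
r108=1101100 pc4: +16 =1114
r109=1101101 pc5: +32 =1146
r110=1101110 pc5: +32 =1178
r111=1101111 pc6: +64 =1242
r112=1110000 pc3: +8 =1250
r113=1110001 pc4: +16 =1266
r114=1110010 pc4: +16 =1282
r115=1110011 pc5: +32 =1314
r116=1110100 pc4: +16 =1330
r117=1110101 pc5: +32 =1362
r118=1110110 pc5: +32 =1394
r119=1110111 pc6: +64 =1458
r120=1111000 pc4: +16 =1474
r121=1111001 pc5: +32 =1506
r122=1111010 pc5: +32 =1538
r123=1111011 pc6: +64 =1602
r124=1111100 pc5: +32 =1634
r125=1111101 pc6: +64 =1698
r126=1111110 pc6: +64 =1762
r127=1111111 pc7: +128 =1890
r128=10000000 pc1: +2 =1892
r129=10000001 pc2: +4 =1896
r130=10000010 pc2: +4 =1900
r131=10000011 pc3: +8 =1908
r132=10000100 pc2: +4 =1912
r133=10000101 pc3: +8 =1920
r134=10000110 pc3: +8 =1928
r135=10000111 pc4: +16 =1944
r136=10001000 pc2: +4 =1948
r137=10001001 pc3: +8 =1956

Answer: 1956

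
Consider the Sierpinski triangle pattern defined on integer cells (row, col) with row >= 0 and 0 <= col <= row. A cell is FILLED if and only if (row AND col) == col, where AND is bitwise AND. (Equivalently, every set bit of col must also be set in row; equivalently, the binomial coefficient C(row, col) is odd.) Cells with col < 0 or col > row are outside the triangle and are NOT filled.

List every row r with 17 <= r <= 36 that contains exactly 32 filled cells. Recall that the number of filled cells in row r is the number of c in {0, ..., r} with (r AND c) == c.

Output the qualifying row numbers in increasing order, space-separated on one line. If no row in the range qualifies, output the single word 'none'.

Answer: 31

Derivation:
Row r has 2^popcount(r) filled cells, so we need popcount(r) = log2(32) = 5.
Scan r = 17..36 and keep those with exactly 5 one-bits:
r=17=10001 popcount=2 -> skip
r=18=10010 popcount=2 -> skip
r=19=10011 popcount=3 -> skip
r=20=10100 popcount=2 -> skip
r=21=10101 popcount=3 -> skip
r=22=10110 popcount=3 -> skip
r=23=10111 popcount=4 -> skip
r=24=11000 popcount=2 -> skip
r=25=11001 popcount=3 -> skip
r=26=11010 popcount=3 -> skip
r=27=11011 popcount=4 -> skip
r=28=11100 popcount=3 -> skip
r=29=11101 popcount=4 -> skip
r=30=11110 popcount=4 -> skip
r=31=11111 popcount=5 -> KEEP
r=32=100000 popcount=1 -> skip
r=33=100001 popcount=2 -> skip
r=34=100010 popcount=2 -> skip
r=35=100011 popcount=3 -> skip
r=36=100100 popcount=2 -> skip
Kept rows: 31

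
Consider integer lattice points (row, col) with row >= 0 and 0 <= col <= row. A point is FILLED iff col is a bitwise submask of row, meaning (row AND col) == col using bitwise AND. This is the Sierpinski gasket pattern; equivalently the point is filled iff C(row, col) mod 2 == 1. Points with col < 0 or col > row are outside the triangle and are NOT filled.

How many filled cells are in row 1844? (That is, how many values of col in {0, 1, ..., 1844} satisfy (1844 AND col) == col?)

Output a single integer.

1844 in binary = 11100110100
popcount(1844) = number of 1-bits in 11100110100 = 6
A col c satisfies (1844 AND c) == c iff every set bit of c is also set in 1844; each of the 6 set bits of 1844 can independently be on or off in c.
count = 2^6 = 64

Answer: 64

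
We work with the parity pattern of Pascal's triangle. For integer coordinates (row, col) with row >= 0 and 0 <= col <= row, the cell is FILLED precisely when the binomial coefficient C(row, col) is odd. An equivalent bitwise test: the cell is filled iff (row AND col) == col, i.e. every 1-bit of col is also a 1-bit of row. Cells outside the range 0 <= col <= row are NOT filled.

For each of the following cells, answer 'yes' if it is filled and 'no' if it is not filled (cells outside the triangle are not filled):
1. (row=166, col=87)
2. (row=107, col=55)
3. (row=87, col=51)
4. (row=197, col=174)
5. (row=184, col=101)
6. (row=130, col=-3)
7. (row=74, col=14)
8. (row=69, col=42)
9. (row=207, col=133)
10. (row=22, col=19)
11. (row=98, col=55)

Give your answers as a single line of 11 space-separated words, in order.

Answer: no no no no no no no no yes no no

Derivation:
(166,87): row=0b10100110, col=0b1010111, row AND col = 0b110 = 6; 6 != 87 -> empty
(107,55): row=0b1101011, col=0b110111, row AND col = 0b100011 = 35; 35 != 55 -> empty
(87,51): row=0b1010111, col=0b110011, row AND col = 0b10011 = 19; 19 != 51 -> empty
(197,174): row=0b11000101, col=0b10101110, row AND col = 0b10000100 = 132; 132 != 174 -> empty
(184,101): row=0b10111000, col=0b1100101, row AND col = 0b100000 = 32; 32 != 101 -> empty
(130,-3): col outside [0, 130] -> not filled
(74,14): row=0b1001010, col=0b1110, row AND col = 0b1010 = 10; 10 != 14 -> empty
(69,42): row=0b1000101, col=0b101010, row AND col = 0b0 = 0; 0 != 42 -> empty
(207,133): row=0b11001111, col=0b10000101, row AND col = 0b10000101 = 133; 133 == 133 -> filled
(22,19): row=0b10110, col=0b10011, row AND col = 0b10010 = 18; 18 != 19 -> empty
(98,55): row=0b1100010, col=0b110111, row AND col = 0b100010 = 34; 34 != 55 -> empty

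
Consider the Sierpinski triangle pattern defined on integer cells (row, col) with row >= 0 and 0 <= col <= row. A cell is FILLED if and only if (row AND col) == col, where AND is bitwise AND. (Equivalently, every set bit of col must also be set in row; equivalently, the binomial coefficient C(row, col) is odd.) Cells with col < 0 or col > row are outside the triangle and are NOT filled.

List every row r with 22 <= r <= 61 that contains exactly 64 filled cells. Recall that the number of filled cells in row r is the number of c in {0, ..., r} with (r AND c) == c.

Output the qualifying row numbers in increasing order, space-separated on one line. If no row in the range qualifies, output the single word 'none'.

Answer: none

Derivation:
Row r has 2^popcount(r) filled cells, so we need popcount(r) = log2(64) = 6.
Scan r = 22..61 and keep those with exactly 6 one-bits:
r=22=10110 popcount=3 -> skip
r=23=10111 popcount=4 -> skip
r=24=11000 popcount=2 -> skip
r=25=11001 popcount=3 -> skip
r=26=11010 popcount=3 -> skip
r=27=11011 popcount=4 -> skip
r=28=11100 popcount=3 -> skip
r=29=11101 popcount=4 -> skip
r=30=11110 popcount=4 -> skip
r=31=11111 popcount=5 -> skip
r=32=100000 popcount=1 -> skip
r=33=100001 popcount=2 -> skip
r=34=100010 popcount=2 -> skip
r=35=100011 popcount=3 -> skip
r=36=100100 popcount=2 -> skip
r=37=100101 popcount=3 -> skip
r=38=100110 popcount=3 -> skip
r=39=100111 popcount=4 -> skip
r=40=101000 popcount=2 -> skip
r=41=101001 popcount=3 -> skip
r=42=101010 popcount=3 -> skip
r=43=101011 popcount=4 -> skip
r=44=101100 popcount=3 -> skip
r=45=101101 popcount=4 -> skip
r=46=101110 popcount=4 -> skip
r=47=101111 popcount=5 -> skip
r=48=110000 popcount=2 -> skip
r=49=110001 popcount=3 -> skip
r=50=110010 popcount=3 -> skip
r=51=110011 popcount=4 -> skip
r=52=110100 popcount=3 -> skip
r=53=110101 popcount=4 -> skip
r=54=110110 popcount=4 -> skip
r=55=110111 popcount=5 -> skip
r=56=111000 popcount=3 -> skip
r=57=111001 popcount=4 -> skip
r=58=111010 popcount=4 -> skip
r=59=111011 popcount=5 -> skip
r=60=111100 popcount=4 -> skip
r=61=111101 popcount=5 -> skip
Kept rows: none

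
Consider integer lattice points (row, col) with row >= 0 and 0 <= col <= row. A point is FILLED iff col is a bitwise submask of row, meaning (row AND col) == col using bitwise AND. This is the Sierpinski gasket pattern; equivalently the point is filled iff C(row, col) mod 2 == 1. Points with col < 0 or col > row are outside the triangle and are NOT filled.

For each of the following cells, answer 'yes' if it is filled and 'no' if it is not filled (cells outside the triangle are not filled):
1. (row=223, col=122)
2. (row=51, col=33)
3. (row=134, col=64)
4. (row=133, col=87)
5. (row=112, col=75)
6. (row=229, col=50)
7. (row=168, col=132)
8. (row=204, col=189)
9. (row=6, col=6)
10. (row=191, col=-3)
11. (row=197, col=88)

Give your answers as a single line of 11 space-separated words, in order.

(223,122): row=0b11011111, col=0b1111010, row AND col = 0b1011010 = 90; 90 != 122 -> empty
(51,33): row=0b110011, col=0b100001, row AND col = 0b100001 = 33; 33 == 33 -> filled
(134,64): row=0b10000110, col=0b1000000, row AND col = 0b0 = 0; 0 != 64 -> empty
(133,87): row=0b10000101, col=0b1010111, row AND col = 0b101 = 5; 5 != 87 -> empty
(112,75): row=0b1110000, col=0b1001011, row AND col = 0b1000000 = 64; 64 != 75 -> empty
(229,50): row=0b11100101, col=0b110010, row AND col = 0b100000 = 32; 32 != 50 -> empty
(168,132): row=0b10101000, col=0b10000100, row AND col = 0b10000000 = 128; 128 != 132 -> empty
(204,189): row=0b11001100, col=0b10111101, row AND col = 0b10001100 = 140; 140 != 189 -> empty
(6,6): row=0b110, col=0b110, row AND col = 0b110 = 6; 6 == 6 -> filled
(191,-3): col outside [0, 191] -> not filled
(197,88): row=0b11000101, col=0b1011000, row AND col = 0b1000000 = 64; 64 != 88 -> empty

Answer: no yes no no no no no no yes no no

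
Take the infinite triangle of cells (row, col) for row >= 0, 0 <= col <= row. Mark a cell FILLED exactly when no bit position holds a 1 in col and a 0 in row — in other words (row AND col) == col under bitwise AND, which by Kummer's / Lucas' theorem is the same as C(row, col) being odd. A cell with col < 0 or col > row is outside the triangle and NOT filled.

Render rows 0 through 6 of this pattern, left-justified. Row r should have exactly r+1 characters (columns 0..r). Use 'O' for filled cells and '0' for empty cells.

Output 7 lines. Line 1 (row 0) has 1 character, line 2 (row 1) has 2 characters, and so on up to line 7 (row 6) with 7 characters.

Answer: O
OO
O0O
OOOO
O000O
OO00OO
O0O0O0O

Derivation:
r0=0: O
r1=1: OO
r2=10: O0O
r3=11: OOOO
r4=100: O000O
r5=101: OO00OO
r6=110: O0O0O0O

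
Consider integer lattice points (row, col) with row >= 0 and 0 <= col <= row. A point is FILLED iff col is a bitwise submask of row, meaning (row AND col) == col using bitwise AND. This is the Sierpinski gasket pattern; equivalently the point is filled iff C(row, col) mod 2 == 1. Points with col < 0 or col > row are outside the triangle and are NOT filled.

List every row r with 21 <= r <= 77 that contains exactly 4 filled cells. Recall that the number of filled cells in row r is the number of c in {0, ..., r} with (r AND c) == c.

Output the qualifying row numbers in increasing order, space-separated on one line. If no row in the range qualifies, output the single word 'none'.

Row r has 2^popcount(r) filled cells, so we need popcount(r) = log2(4) = 2.
Scan r = 21..77 and keep those with exactly 2 one-bits:
r=21=10101 popcount=3 -> skip
r=22=10110 popcount=3 -> skip
r=23=10111 popcount=4 -> skip
r=24=11000 popcount=2 -> KEEP
r=25=11001 popcount=3 -> skip
r=26=11010 popcount=3 -> skip
r=27=11011 popcount=4 -> skip
r=28=11100 popcount=3 -> skip
r=29=11101 popcount=4 -> skip
r=30=11110 popcount=4 -> skip
r=31=11111 popcount=5 -> skip
r=32=100000 popcount=1 -> skip
r=33=100001 popcount=2 -> KEEP
r=34=100010 popcount=2 -> KEEP
r=35=100011 popcount=3 -> skip
r=36=100100 popcount=2 -> KEEP
r=37=100101 popcount=3 -> skip
r=38=100110 popcount=3 -> skip
r=39=100111 popcount=4 -> skip
r=40=101000 popcount=2 -> KEEP
r=41=101001 popcount=3 -> skip
r=42=101010 popcount=3 -> skip
r=43=101011 popcount=4 -> skip
r=44=101100 popcount=3 -> skip
r=45=101101 popcount=4 -> skip
r=46=101110 popcount=4 -> skip
r=47=101111 popcount=5 -> skip
r=48=110000 popcount=2 -> KEEP
r=49=110001 popcount=3 -> skip
r=50=110010 popcount=3 -> skip
r=51=110011 popcount=4 -> skip
r=52=110100 popcount=3 -> skip
r=53=110101 popcount=4 -> skip
r=54=110110 popcount=4 -> skip
r=55=110111 popcount=5 -> skip
r=56=111000 popcount=3 -> skip
r=57=111001 popcount=4 -> skip
r=58=111010 popcount=4 -> skip
r=59=111011 popcount=5 -> skip
r=60=111100 popcount=4 -> skip
r=61=111101 popcount=5 -> skip
r=62=111110 popcount=5 -> skip
r=63=111111 popcount=6 -> skip
r=64=1000000 popcount=1 -> skip
r=65=1000001 popcount=2 -> KEEP
r=66=1000010 popcount=2 -> KEEP
r=67=1000011 popcount=3 -> skip
r=68=1000100 popcount=2 -> KEEP
r=69=1000101 popcount=3 -> skip
r=70=1000110 popcount=3 -> skip
r=71=1000111 popcount=4 -> skip
r=72=1001000 popcount=2 -> KEEP
r=73=1001001 popcount=3 -> skip
r=74=1001010 popcount=3 -> skip
r=75=1001011 popcount=4 -> skip
r=76=1001100 popcount=3 -> skip
r=77=1001101 popcount=4 -> skip
Kept rows: 24 33 34 36 40 48 65 66 68 72

Answer: 24 33 34 36 40 48 65 66 68 72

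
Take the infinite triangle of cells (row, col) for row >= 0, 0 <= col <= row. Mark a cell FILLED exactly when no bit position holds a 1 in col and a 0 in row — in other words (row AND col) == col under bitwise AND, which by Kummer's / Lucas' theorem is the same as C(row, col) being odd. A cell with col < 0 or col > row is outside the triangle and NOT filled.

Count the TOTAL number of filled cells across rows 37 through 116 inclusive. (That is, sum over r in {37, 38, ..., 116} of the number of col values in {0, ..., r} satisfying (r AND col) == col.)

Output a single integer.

r37=100101 pc3: +8 =8
r38=100110 pc3: +8 =16
r39=100111 pc4: +16 =32
r40=101000 pc2: +4 =36
r41=101001 pc3: +8 =44
r42=101010 pc3: +8 =52
r43=101011 pc4: +16 =68
r44=101100 pc3: +8 =76
r45=101101 pc4: +16 =92
r46=101110 pc4: +16 =108
r47=101111 pc5: +32 =140
r48=110000 pc2: +4 =144
r49=110001 pc3: +8 =152
r50=110010 pc3: +8 =160
r51=110011 pc4: +16 =176
r52=110100 pc3: +8 =184
r53=110101 pc4: +16 =200
r54=110110 pc4: +16 =216
r55=110111 pc5: +32 =248
r56=111000 pc3: +8 =256
r57=111001 pc4: +16 =272
r58=111010 pc4: +16 =288
r59=111011 pc5: +32 =320
r60=111100 pc4: +16 =336
r61=111101 pc5: +32 =368
r62=111110 pc5: +32 =400
r63=111111 pc6: +64 =464
r64=1000000 pc1: +2 =466
r65=1000001 pc2: +4 =470
r66=1000010 pc2: +4 =474
r67=1000011 pc3: +8 =482
r68=1000100 pc2: +4 =486
r69=1000101 pc3: +8 =494
r70=1000110 pc3: +8 =502
r71=1000111 pc4: +16 =518
r72=1001000 pc2: +4 =522
r73=1001001 pc3: +8 =530
r74=1001010 pc3: +8 =538
r75=1001011 pc4: +16 =554
r76=1001100 pc3: +8 =562
r77=1001101 pc4: +16 =578
r78=1001110 pc4: +16 =594
r79=1001111 pc5: +32 =626
r80=1010000 pc2: +4 =630
r81=1010001 pc3: +8 =638
r82=1010010 pc3: +8 =646
r83=1010011 pc4: +16 =662
r84=1010100 pc3: +8 =670
r85=1010101 pc4: +16 =686
r86=1010110 pc4: +16 =702
r87=1010111 pc5: +32 =734
r88=1011000 pc3: +8 =742
r89=1011001 pc4: +16 =758
r90=1011010 pc4: +16 =774
r91=1011011 pc5: +32 =806
r92=1011100 pc4: +16 =822
r93=1011101 pc5: +32 =854
r94=1011110 pc5: +32 =886
r95=1011111 pc6: +64 =950
r96=1100000 pc2: +4 =954
r97=1100001 pc3: +8 =962
r98=1100010 pc3: +8 =970
r99=1100011 pc4: +16 =986
r100=1100100 pc3: +8 =994
r101=1100101 pc4: +16 =1010
r102=1100110 pc4: +16 =1026
r103=1100111 pc5: +32 =1058
r104=1101000 pc3: +8 =1066
r105=1101001 pc4: +16 =1082
r106=1101010 pc4: +16 =1098
r107=1101011 pc5: +32 =1130
r108=1101100 pc4: +16 =1146
r109=1101101 pc5: +32 =1178
r110=1101110 pc5: +32 =1210
r111=1101111 pc6: +64 =1274
r112=1110000 pc3: +8 =1282
r113=1110001 pc4: +16 =1298
r114=1110010 pc4: +16 =1314
r115=1110011 pc5: +32 =1346
r116=1110100 pc4: +16 =1362

Answer: 1362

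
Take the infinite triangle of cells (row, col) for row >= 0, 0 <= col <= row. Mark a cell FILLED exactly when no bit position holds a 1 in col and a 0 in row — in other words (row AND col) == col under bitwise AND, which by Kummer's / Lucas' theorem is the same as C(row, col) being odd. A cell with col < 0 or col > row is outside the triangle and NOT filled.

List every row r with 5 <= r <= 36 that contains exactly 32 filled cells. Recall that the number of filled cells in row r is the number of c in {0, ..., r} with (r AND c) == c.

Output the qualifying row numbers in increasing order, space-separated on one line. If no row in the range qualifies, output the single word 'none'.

Answer: 31

Derivation:
Row r has 2^popcount(r) filled cells, so we need popcount(r) = log2(32) = 5.
Scan r = 5..36 and keep those with exactly 5 one-bits:
r=5=101 popcount=2 -> skip
r=6=110 popcount=2 -> skip
r=7=111 popcount=3 -> skip
r=8=1000 popcount=1 -> skip
r=9=1001 popcount=2 -> skip
r=10=1010 popcount=2 -> skip
r=11=1011 popcount=3 -> skip
r=12=1100 popcount=2 -> skip
r=13=1101 popcount=3 -> skip
r=14=1110 popcount=3 -> skip
r=15=1111 popcount=4 -> skip
r=16=10000 popcount=1 -> skip
r=17=10001 popcount=2 -> skip
r=18=10010 popcount=2 -> skip
r=19=10011 popcount=3 -> skip
r=20=10100 popcount=2 -> skip
r=21=10101 popcount=3 -> skip
r=22=10110 popcount=3 -> skip
r=23=10111 popcount=4 -> skip
r=24=11000 popcount=2 -> skip
r=25=11001 popcount=3 -> skip
r=26=11010 popcount=3 -> skip
r=27=11011 popcount=4 -> skip
r=28=11100 popcount=3 -> skip
r=29=11101 popcount=4 -> skip
r=30=11110 popcount=4 -> skip
r=31=11111 popcount=5 -> KEEP
r=32=100000 popcount=1 -> skip
r=33=100001 popcount=2 -> skip
r=34=100010 popcount=2 -> skip
r=35=100011 popcount=3 -> skip
r=36=100100 popcount=2 -> skip
Kept rows: 31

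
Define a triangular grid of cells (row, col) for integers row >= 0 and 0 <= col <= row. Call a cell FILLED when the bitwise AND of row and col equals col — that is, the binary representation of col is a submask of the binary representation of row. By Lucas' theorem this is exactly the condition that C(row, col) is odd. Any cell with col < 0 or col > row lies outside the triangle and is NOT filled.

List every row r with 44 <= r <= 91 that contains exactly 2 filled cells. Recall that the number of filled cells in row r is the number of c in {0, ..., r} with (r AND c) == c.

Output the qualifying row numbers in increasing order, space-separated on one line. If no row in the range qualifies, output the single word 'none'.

Answer: 64

Derivation:
Row r has 2^popcount(r) filled cells, so we need popcount(r) = log2(2) = 1.
Scan r = 44..91 and keep those with exactly 1 one-bits:
r=44=101100 popcount=3 -> skip
r=45=101101 popcount=4 -> skip
r=46=101110 popcount=4 -> skip
r=47=101111 popcount=5 -> skip
r=48=110000 popcount=2 -> skip
r=49=110001 popcount=3 -> skip
r=50=110010 popcount=3 -> skip
r=51=110011 popcount=4 -> skip
r=52=110100 popcount=3 -> skip
r=53=110101 popcount=4 -> skip
r=54=110110 popcount=4 -> skip
r=55=110111 popcount=5 -> skip
r=56=111000 popcount=3 -> skip
r=57=111001 popcount=4 -> skip
r=58=111010 popcount=4 -> skip
r=59=111011 popcount=5 -> skip
r=60=111100 popcount=4 -> skip
r=61=111101 popcount=5 -> skip
r=62=111110 popcount=5 -> skip
r=63=111111 popcount=6 -> skip
r=64=1000000 popcount=1 -> KEEP
r=65=1000001 popcount=2 -> skip
r=66=1000010 popcount=2 -> skip
r=67=1000011 popcount=3 -> skip
r=68=1000100 popcount=2 -> skip
r=69=1000101 popcount=3 -> skip
r=70=1000110 popcount=3 -> skip
r=71=1000111 popcount=4 -> skip
r=72=1001000 popcount=2 -> skip
r=73=1001001 popcount=3 -> skip
r=74=1001010 popcount=3 -> skip
r=75=1001011 popcount=4 -> skip
r=76=1001100 popcount=3 -> skip
r=77=1001101 popcount=4 -> skip
r=78=1001110 popcount=4 -> skip
r=79=1001111 popcount=5 -> skip
r=80=1010000 popcount=2 -> skip
r=81=1010001 popcount=3 -> skip
r=82=1010010 popcount=3 -> skip
r=83=1010011 popcount=4 -> skip
r=84=1010100 popcount=3 -> skip
r=85=1010101 popcount=4 -> skip
r=86=1010110 popcount=4 -> skip
r=87=1010111 popcount=5 -> skip
r=88=1011000 popcount=3 -> skip
r=89=1011001 popcount=4 -> skip
r=90=1011010 popcount=4 -> skip
r=91=1011011 popcount=5 -> skip
Kept rows: 64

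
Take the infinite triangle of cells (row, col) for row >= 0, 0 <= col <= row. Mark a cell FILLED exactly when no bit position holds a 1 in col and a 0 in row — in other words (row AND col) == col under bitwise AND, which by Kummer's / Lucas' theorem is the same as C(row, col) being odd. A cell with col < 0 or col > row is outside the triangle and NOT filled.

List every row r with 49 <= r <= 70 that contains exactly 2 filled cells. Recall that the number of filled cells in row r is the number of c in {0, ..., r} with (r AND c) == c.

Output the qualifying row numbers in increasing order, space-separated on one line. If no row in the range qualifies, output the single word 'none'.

Answer: 64

Derivation:
Row r has 2^popcount(r) filled cells, so we need popcount(r) = log2(2) = 1.
Scan r = 49..70 and keep those with exactly 1 one-bits:
r=49=110001 popcount=3 -> skip
r=50=110010 popcount=3 -> skip
r=51=110011 popcount=4 -> skip
r=52=110100 popcount=3 -> skip
r=53=110101 popcount=4 -> skip
r=54=110110 popcount=4 -> skip
r=55=110111 popcount=5 -> skip
r=56=111000 popcount=3 -> skip
r=57=111001 popcount=4 -> skip
r=58=111010 popcount=4 -> skip
r=59=111011 popcount=5 -> skip
r=60=111100 popcount=4 -> skip
r=61=111101 popcount=5 -> skip
r=62=111110 popcount=5 -> skip
r=63=111111 popcount=6 -> skip
r=64=1000000 popcount=1 -> KEEP
r=65=1000001 popcount=2 -> skip
r=66=1000010 popcount=2 -> skip
r=67=1000011 popcount=3 -> skip
r=68=1000100 popcount=2 -> skip
r=69=1000101 popcount=3 -> skip
r=70=1000110 popcount=3 -> skip
Kept rows: 64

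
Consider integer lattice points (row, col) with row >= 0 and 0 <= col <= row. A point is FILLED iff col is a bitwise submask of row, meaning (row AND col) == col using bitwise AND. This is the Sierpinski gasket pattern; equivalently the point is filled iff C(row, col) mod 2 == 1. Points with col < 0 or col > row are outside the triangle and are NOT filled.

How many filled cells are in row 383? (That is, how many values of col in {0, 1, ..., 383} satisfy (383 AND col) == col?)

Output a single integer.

383 in binary = 101111111
popcount(383) = number of 1-bits in 101111111 = 8
A col c satisfies (383 AND c) == c iff every set bit of c is also set in 383; each of the 8 set bits of 383 can independently be on or off in c.
count = 2^8 = 256

Answer: 256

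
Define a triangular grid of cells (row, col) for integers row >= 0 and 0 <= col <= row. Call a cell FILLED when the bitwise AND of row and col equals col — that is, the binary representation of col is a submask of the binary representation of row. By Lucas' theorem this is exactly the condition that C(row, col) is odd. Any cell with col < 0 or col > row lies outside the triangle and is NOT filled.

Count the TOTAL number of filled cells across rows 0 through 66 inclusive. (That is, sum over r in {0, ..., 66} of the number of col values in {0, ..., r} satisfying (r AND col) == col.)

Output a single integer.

r0=0 pc0: +1 =1
r1=1 pc1: +2 =3
r2=10 pc1: +2 =5
r3=11 pc2: +4 =9
r4=100 pc1: +2 =11
r5=101 pc2: +4 =15
r6=110 pc2: +4 =19
r7=111 pc3: +8 =27
r8=1000 pc1: +2 =29
r9=1001 pc2: +4 =33
r10=1010 pc2: +4 =37
r11=1011 pc3: +8 =45
r12=1100 pc2: +4 =49
r13=1101 pc3: +8 =57
r14=1110 pc3: +8 =65
r15=1111 pc4: +16 =81
r16=10000 pc1: +2 =83
r17=10001 pc2: +4 =87
r18=10010 pc2: +4 =91
r19=10011 pc3: +8 =99
r20=10100 pc2: +4 =103
r21=10101 pc3: +8 =111
r22=10110 pc3: +8 =119
r23=10111 pc4: +16 =135
r24=11000 pc2: +4 =139
r25=11001 pc3: +8 =147
r26=11010 pc3: +8 =155
r27=11011 pc4: +16 =171
r28=11100 pc3: +8 =179
r29=11101 pc4: +16 =195
r30=11110 pc4: +16 =211
r31=11111 pc5: +32 =243
r32=100000 pc1: +2 =245
r33=100001 pc2: +4 =249
r34=100010 pc2: +4 =253
r35=100011 pc3: +8 =261
r36=100100 pc2: +4 =265
r37=100101 pc3: +8 =273
r38=100110 pc3: +8 =281
r39=100111 pc4: +16 =297
r40=101000 pc2: +4 =301
r41=101001 pc3: +8 =309
r42=101010 pc3: +8 =317
r43=101011 pc4: +16 =333
r44=101100 pc3: +8 =341
r45=101101 pc4: +16 =357
r46=101110 pc4: +16 =373
r47=101111 pc5: +32 =405
r48=110000 pc2: +4 =409
r49=110001 pc3: +8 =417
r50=110010 pc3: +8 =425
r51=110011 pc4: +16 =441
r52=110100 pc3: +8 =449
r53=110101 pc4: +16 =465
r54=110110 pc4: +16 =481
r55=110111 pc5: +32 =513
r56=111000 pc3: +8 =521
r57=111001 pc4: +16 =537
r58=111010 pc4: +16 =553
r59=111011 pc5: +32 =585
r60=111100 pc4: +16 =601
r61=111101 pc5: +32 =633
r62=111110 pc5: +32 =665
r63=111111 pc6: +64 =729
r64=1000000 pc1: +2 =731
r65=1000001 pc2: +4 =735
r66=1000010 pc2: +4 =739

Answer: 739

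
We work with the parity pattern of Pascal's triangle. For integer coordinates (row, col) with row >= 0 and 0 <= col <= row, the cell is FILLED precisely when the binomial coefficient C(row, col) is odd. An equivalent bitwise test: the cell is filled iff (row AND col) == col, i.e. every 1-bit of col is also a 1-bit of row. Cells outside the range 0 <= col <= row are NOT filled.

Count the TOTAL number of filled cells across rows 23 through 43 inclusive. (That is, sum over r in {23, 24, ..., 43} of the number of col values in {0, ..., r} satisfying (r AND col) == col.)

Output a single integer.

Answer: 214

Derivation:
r23=10111 pc4: +16 =16
r24=11000 pc2: +4 =20
r25=11001 pc3: +8 =28
r26=11010 pc3: +8 =36
r27=11011 pc4: +16 =52
r28=11100 pc3: +8 =60
r29=11101 pc4: +16 =76
r30=11110 pc4: +16 =92
r31=11111 pc5: +32 =124
r32=100000 pc1: +2 =126
r33=100001 pc2: +4 =130
r34=100010 pc2: +4 =134
r35=100011 pc3: +8 =142
r36=100100 pc2: +4 =146
r37=100101 pc3: +8 =154
r38=100110 pc3: +8 =162
r39=100111 pc4: +16 =178
r40=101000 pc2: +4 =182
r41=101001 pc3: +8 =190
r42=101010 pc3: +8 =198
r43=101011 pc4: +16 =214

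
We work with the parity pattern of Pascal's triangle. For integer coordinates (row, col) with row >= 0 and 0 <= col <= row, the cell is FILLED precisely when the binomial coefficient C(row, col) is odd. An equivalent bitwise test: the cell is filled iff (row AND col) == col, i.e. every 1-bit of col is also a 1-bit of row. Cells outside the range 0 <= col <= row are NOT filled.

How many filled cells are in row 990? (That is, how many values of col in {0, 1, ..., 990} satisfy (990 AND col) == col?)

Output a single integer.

Answer: 256

Derivation:
990 in binary = 1111011110
popcount(990) = number of 1-bits in 1111011110 = 8
A col c satisfies (990 AND c) == c iff every set bit of c is also set in 990; each of the 8 set bits of 990 can independently be on or off in c.
count = 2^8 = 256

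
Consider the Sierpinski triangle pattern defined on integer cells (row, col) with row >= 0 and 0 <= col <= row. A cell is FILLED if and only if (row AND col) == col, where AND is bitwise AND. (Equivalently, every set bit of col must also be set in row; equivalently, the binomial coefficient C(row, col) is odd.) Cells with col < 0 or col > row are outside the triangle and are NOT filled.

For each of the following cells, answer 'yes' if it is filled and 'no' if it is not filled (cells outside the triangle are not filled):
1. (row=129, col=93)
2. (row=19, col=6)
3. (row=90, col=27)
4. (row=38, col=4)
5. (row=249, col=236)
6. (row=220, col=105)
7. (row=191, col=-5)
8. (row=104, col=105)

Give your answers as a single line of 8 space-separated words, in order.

Answer: no no no yes no no no no

Derivation:
(129,93): row=0b10000001, col=0b1011101, row AND col = 0b1 = 1; 1 != 93 -> empty
(19,6): row=0b10011, col=0b110, row AND col = 0b10 = 2; 2 != 6 -> empty
(90,27): row=0b1011010, col=0b11011, row AND col = 0b11010 = 26; 26 != 27 -> empty
(38,4): row=0b100110, col=0b100, row AND col = 0b100 = 4; 4 == 4 -> filled
(249,236): row=0b11111001, col=0b11101100, row AND col = 0b11101000 = 232; 232 != 236 -> empty
(220,105): row=0b11011100, col=0b1101001, row AND col = 0b1001000 = 72; 72 != 105 -> empty
(191,-5): col outside [0, 191] -> not filled
(104,105): col outside [0, 104] -> not filled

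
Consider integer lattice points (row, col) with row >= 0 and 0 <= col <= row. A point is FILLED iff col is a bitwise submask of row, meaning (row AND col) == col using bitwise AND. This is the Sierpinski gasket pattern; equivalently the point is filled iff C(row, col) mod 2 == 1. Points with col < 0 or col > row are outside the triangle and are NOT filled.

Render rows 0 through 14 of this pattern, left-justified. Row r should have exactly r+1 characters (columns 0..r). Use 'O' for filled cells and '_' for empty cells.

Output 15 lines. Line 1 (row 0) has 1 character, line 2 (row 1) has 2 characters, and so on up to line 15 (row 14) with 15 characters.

Answer: O
OO
O_O
OOOO
O___O
OO__OO
O_O_O_O
OOOOOOOO
O_______O
OO______OO
O_O_____O_O
OOOO____OOOO
O___O___O___O
OO__OO__OO__OO
O_O_O_O_O_O_O_O

Derivation:
r0=0: O
r1=1: OO
r2=10: O_O
r3=11: OOOO
r4=100: O___O
r5=101: OO__OO
r6=110: O_O_O_O
r7=111: OOOOOOOO
r8=1000: O_______O
r9=1001: OO______OO
r10=1010: O_O_____O_O
r11=1011: OOOO____OOOO
r12=1100: O___O___O___O
r13=1101: OO__OO__OO__OO
r14=1110: O_O_O_O_O_O_O_O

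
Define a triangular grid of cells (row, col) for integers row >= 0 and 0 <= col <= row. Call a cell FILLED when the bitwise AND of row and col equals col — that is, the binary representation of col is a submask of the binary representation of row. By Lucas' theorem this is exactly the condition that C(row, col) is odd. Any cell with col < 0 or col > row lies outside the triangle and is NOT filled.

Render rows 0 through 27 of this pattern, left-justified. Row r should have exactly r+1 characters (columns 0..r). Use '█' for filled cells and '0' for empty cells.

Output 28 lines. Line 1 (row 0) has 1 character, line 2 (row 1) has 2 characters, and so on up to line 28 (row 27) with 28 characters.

Answer: █
██
█0█
████
█000█
██00██
█0█0█0█
████████
█0000000█
██000000██
█0█00000█0█
████0000████
█000█000█000█
██00██00██00██
█0█0█0█0█0█0█0█
████████████████
█000000000000000█
██00000000000000██
█0█0000000000000█0█
████000000000000████
█000█00000000000█000█
██00██0000000000██00██
█0█0█0█000000000█0█0█0█
████████00000000████████
█0000000█0000000█0000000█
██000000██000000██000000██
█0█00000█0█00000█0█00000█0█
████0000████0000████0000████

Derivation:
r0=0: █
r1=1: ██
r2=10: █0█
r3=11: ████
r4=100: █000█
r5=101: ██00██
r6=110: █0█0█0█
r7=111: ████████
r8=1000: █0000000█
r9=1001: ██000000██
r10=1010: █0█00000█0█
r11=1011: ████0000████
r12=1100: █000█000█000█
r13=1101: ██00██00██00██
r14=1110: █0█0█0█0█0█0█0█
r15=1111: ████████████████
r16=10000: █000000000000000█
r17=10001: ██00000000000000██
r18=10010: █0█0000000000000█0█
r19=10011: ████000000000000████
r20=10100: █000█00000000000█000█
r21=10101: ██00██0000000000██00██
r22=10110: █0█0█0█000000000█0█0█0█
r23=10111: ████████00000000████████
r24=11000: █0000000█0000000█0000000█
r25=11001: ██000000██000000██000000██
r26=11010: █0█00000█0█00000█0█00000█0█
r27=11011: ████0000████0000████0000████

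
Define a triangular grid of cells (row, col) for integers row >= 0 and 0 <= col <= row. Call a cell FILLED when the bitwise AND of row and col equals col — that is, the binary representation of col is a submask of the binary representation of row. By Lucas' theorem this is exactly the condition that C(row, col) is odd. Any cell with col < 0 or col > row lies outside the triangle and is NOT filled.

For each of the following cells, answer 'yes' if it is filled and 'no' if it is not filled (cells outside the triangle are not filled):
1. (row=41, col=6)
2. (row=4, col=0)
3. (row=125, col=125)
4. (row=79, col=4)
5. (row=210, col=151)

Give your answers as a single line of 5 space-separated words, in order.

Answer: no yes yes yes no

Derivation:
(41,6): row=0b101001, col=0b110, row AND col = 0b0 = 0; 0 != 6 -> empty
(4,0): row=0b100, col=0b0, row AND col = 0b0 = 0; 0 == 0 -> filled
(125,125): row=0b1111101, col=0b1111101, row AND col = 0b1111101 = 125; 125 == 125 -> filled
(79,4): row=0b1001111, col=0b100, row AND col = 0b100 = 4; 4 == 4 -> filled
(210,151): row=0b11010010, col=0b10010111, row AND col = 0b10010010 = 146; 146 != 151 -> empty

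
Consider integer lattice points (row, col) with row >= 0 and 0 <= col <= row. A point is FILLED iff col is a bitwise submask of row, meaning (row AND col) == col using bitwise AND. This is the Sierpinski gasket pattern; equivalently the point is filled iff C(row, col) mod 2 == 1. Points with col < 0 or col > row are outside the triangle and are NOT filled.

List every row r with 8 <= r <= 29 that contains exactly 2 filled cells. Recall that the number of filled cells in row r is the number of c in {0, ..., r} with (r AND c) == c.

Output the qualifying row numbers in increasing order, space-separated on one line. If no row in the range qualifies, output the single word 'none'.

Answer: 8 16

Derivation:
Row r has 2^popcount(r) filled cells, so we need popcount(r) = log2(2) = 1.
Scan r = 8..29 and keep those with exactly 1 one-bits:
r=8=1000 popcount=1 -> KEEP
r=9=1001 popcount=2 -> skip
r=10=1010 popcount=2 -> skip
r=11=1011 popcount=3 -> skip
r=12=1100 popcount=2 -> skip
r=13=1101 popcount=3 -> skip
r=14=1110 popcount=3 -> skip
r=15=1111 popcount=4 -> skip
r=16=10000 popcount=1 -> KEEP
r=17=10001 popcount=2 -> skip
r=18=10010 popcount=2 -> skip
r=19=10011 popcount=3 -> skip
r=20=10100 popcount=2 -> skip
r=21=10101 popcount=3 -> skip
r=22=10110 popcount=3 -> skip
r=23=10111 popcount=4 -> skip
r=24=11000 popcount=2 -> skip
r=25=11001 popcount=3 -> skip
r=26=11010 popcount=3 -> skip
r=27=11011 popcount=4 -> skip
r=28=11100 popcount=3 -> skip
r=29=11101 popcount=4 -> skip
Kept rows: 8 16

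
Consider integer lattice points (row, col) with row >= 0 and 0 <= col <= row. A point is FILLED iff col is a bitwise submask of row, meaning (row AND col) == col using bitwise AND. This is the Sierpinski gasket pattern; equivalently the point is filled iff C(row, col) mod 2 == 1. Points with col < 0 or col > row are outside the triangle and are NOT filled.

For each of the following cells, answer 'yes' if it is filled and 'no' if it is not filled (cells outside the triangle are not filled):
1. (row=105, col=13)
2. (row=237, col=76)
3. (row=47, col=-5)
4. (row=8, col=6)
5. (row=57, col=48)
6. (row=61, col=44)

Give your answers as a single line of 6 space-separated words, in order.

Answer: no yes no no yes yes

Derivation:
(105,13): row=0b1101001, col=0b1101, row AND col = 0b1001 = 9; 9 != 13 -> empty
(237,76): row=0b11101101, col=0b1001100, row AND col = 0b1001100 = 76; 76 == 76 -> filled
(47,-5): col outside [0, 47] -> not filled
(8,6): row=0b1000, col=0b110, row AND col = 0b0 = 0; 0 != 6 -> empty
(57,48): row=0b111001, col=0b110000, row AND col = 0b110000 = 48; 48 == 48 -> filled
(61,44): row=0b111101, col=0b101100, row AND col = 0b101100 = 44; 44 == 44 -> filled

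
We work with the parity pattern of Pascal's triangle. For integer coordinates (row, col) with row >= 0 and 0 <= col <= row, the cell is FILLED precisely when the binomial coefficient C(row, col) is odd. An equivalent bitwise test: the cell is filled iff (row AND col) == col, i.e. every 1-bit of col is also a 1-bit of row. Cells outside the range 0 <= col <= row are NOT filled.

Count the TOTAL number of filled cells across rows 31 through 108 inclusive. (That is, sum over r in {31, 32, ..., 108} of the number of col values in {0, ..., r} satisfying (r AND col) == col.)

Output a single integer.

Answer: 1200

Derivation:
r31=11111 pc5: +32 =32
r32=100000 pc1: +2 =34
r33=100001 pc2: +4 =38
r34=100010 pc2: +4 =42
r35=100011 pc3: +8 =50
r36=100100 pc2: +4 =54
r37=100101 pc3: +8 =62
r38=100110 pc3: +8 =70
r39=100111 pc4: +16 =86
r40=101000 pc2: +4 =90
r41=101001 pc3: +8 =98
r42=101010 pc3: +8 =106
r43=101011 pc4: +16 =122
r44=101100 pc3: +8 =130
r45=101101 pc4: +16 =146
r46=101110 pc4: +16 =162
r47=101111 pc5: +32 =194
r48=110000 pc2: +4 =198
r49=110001 pc3: +8 =206
r50=110010 pc3: +8 =214
r51=110011 pc4: +16 =230
r52=110100 pc3: +8 =238
r53=110101 pc4: +16 =254
r54=110110 pc4: +16 =270
r55=110111 pc5: +32 =302
r56=111000 pc3: +8 =310
r57=111001 pc4: +16 =326
r58=111010 pc4: +16 =342
r59=111011 pc5: +32 =374
r60=111100 pc4: +16 =390
r61=111101 pc5: +32 =422
r62=111110 pc5: +32 =454
r63=111111 pc6: +64 =518
r64=1000000 pc1: +2 =520
r65=1000001 pc2: +4 =524
r66=1000010 pc2: +4 =528
r67=1000011 pc3: +8 =536
r68=1000100 pc2: +4 =540
r69=1000101 pc3: +8 =548
r70=1000110 pc3: +8 =556
r71=1000111 pc4: +16 =572
r72=1001000 pc2: +4 =576
r73=1001001 pc3: +8 =584
r74=1001010 pc3: +8 =592
r75=1001011 pc4: +16 =608
r76=1001100 pc3: +8 =616
r77=1001101 pc4: +16 =632
r78=1001110 pc4: +16 =648
r79=1001111 pc5: +32 =680
r80=1010000 pc2: +4 =684
r81=1010001 pc3: +8 =692
r82=1010010 pc3: +8 =700
r83=1010011 pc4: +16 =716
r84=1010100 pc3: +8 =724
r85=1010101 pc4: +16 =740
r86=1010110 pc4: +16 =756
r87=1010111 pc5: +32 =788
r88=1011000 pc3: +8 =796
r89=1011001 pc4: +16 =812
r90=1011010 pc4: +16 =828
r91=1011011 pc5: +32 =860
r92=1011100 pc4: +16 =876
r93=1011101 pc5: +32 =908
r94=1011110 pc5: +32 =940
r95=1011111 pc6: +64 =1004
r96=1100000 pc2: +4 =1008
r97=1100001 pc3: +8 =1016
r98=1100010 pc3: +8 =1024
r99=1100011 pc4: +16 =1040
r100=1100100 pc3: +8 =1048
r101=1100101 pc4: +16 =1064
r102=1100110 pc4: +16 =1080
r103=1100111 pc5: +32 =1112
r104=1101000 pc3: +8 =1120
r105=1101001 pc4: +16 =1136
r106=1101010 pc4: +16 =1152
r107=1101011 pc5: +32 =1184
r108=1101100 pc4: +16 =1200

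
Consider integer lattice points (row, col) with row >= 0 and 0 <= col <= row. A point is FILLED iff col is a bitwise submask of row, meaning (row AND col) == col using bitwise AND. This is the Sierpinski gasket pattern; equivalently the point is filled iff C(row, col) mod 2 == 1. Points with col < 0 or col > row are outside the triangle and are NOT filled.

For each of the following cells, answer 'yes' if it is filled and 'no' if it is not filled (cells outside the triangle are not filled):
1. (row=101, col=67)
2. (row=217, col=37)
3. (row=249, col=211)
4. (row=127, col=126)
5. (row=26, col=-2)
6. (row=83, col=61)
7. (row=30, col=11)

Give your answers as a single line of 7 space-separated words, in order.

(101,67): row=0b1100101, col=0b1000011, row AND col = 0b1000001 = 65; 65 != 67 -> empty
(217,37): row=0b11011001, col=0b100101, row AND col = 0b1 = 1; 1 != 37 -> empty
(249,211): row=0b11111001, col=0b11010011, row AND col = 0b11010001 = 209; 209 != 211 -> empty
(127,126): row=0b1111111, col=0b1111110, row AND col = 0b1111110 = 126; 126 == 126 -> filled
(26,-2): col outside [0, 26] -> not filled
(83,61): row=0b1010011, col=0b111101, row AND col = 0b10001 = 17; 17 != 61 -> empty
(30,11): row=0b11110, col=0b1011, row AND col = 0b1010 = 10; 10 != 11 -> empty

Answer: no no no yes no no no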